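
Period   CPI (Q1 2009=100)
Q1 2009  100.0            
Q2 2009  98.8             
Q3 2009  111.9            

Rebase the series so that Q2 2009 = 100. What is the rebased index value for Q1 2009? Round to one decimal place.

101.2

Rebased(Q1 2009) = 100.0 / 98.8 × 100 = 101.2146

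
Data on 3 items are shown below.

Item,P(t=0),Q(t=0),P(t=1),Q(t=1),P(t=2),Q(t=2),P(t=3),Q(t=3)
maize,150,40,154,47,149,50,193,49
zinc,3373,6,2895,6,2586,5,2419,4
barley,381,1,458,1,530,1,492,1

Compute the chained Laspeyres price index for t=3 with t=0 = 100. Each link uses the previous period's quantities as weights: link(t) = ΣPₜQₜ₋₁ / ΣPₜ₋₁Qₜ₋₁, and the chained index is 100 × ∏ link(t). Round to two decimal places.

88.12

Link t=0→t=1:
ΣP(t=1)Q(t=0) = 154×40 + 2895×6 + 458×1 = 6160 + 17370 + 458 = 23988
ΣP(t=0)Q(t=0) = 150×40 + 3373×6 + 381×1 = 6000 + 20238 + 381 = 26619
link = 23988/26619 = 0.901161
Link t=1→t=2:
ΣP(t=2)Q(t=1) = 149×47 + 2586×6 + 530×1 = 7003 + 15516 + 530 = 23049
ΣP(t=1)Q(t=1) = 154×47 + 2895×6 + 458×1 = 7238 + 17370 + 458 = 25066
link = 23049/25066 = 0.919532
Link t=2→t=3:
ΣP(t=3)Q(t=2) = 193×50 + 2419×5 + 492×1 = 9650 + 12095 + 492 = 22237
ΣP(t=2)Q(t=2) = 149×50 + 2586×5 + 530×1 = 7450 + 12930 + 530 = 20910
link = 22237/20910 = 1.063462
Chained index = 100 × 0.901161 × 0.919532 × 1.063462 = 88.1235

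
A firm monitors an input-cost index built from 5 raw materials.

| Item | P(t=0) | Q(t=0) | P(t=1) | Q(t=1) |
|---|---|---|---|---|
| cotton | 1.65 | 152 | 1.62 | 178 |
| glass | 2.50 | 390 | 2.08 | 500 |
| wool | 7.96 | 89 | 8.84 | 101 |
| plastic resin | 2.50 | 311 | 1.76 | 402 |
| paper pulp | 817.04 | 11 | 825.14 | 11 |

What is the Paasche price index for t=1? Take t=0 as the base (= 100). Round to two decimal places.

97.29

Paasche price index uses current-period quantities as weights.
ΣP(t=1)·Q(t=1) = 1.62×178 + 2.08×500 + 8.84×101 + 1.76×402 + 825.14×11 = 288.36 + 1040 + 892.84 + 707.52 + 9076.54 = 12005.26
ΣP(t=0)·Q(t=1) = 1.65×178 + 2.50×500 + 7.96×101 + 2.50×402 + 817.04×11 = 293.7 + 1250 + 803.96 + 1005 + 8987.44 = 12340.1
Index = 12005.26 / 12340.1 × 100 = 97.2866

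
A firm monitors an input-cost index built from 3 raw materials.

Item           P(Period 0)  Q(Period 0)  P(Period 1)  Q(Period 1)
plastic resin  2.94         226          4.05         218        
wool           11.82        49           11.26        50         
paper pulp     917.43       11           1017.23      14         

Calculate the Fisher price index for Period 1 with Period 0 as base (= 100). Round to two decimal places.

Laspeyres component (base-period weights):
ΣP(Period 1)Q(Period 0) = 4.05×226 + 11.26×49 + 1017.23×11 = 915.3 + 551.74 + 11189.53 = 12656.57
ΣP(Period 0)Q(Period 0) = 2.94×226 + 11.82×49 + 917.43×11 = 664.44 + 579.18 + 10091.73 = 11335.35
L = 12656.57 / 11335.35 × 100 = 111.6557
Paasche component (current-period weights):
ΣP(Period 1)Q(Period 1) = 4.05×218 + 11.26×50 + 1017.23×14 = 882.9 + 563 + 14241.22 = 15687.12
ΣP(Period 0)Q(Period 1) = 2.94×218 + 11.82×50 + 917.43×14 = 640.92 + 591 + 12844.02 = 14075.94
P = 15687.12 / 14075.94 × 100 = 111.4463
Fisher = √(L × P) = √(111.6557 × 111.4463) = 111.5510

111.55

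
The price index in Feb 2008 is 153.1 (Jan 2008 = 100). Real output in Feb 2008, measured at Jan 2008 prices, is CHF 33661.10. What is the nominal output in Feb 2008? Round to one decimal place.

Nominal = Real × (Index/100) = 33661.10 × (153.1/100)
        = 33661.10 × 1.531 = 51535.1441

51535.1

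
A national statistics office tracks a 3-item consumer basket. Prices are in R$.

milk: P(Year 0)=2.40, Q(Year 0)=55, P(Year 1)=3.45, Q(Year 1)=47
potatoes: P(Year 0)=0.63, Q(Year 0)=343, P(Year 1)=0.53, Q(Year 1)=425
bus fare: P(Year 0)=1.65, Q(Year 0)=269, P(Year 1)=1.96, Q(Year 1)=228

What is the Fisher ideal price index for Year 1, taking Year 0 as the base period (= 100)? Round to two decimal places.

Laspeyres component (base-period weights):
ΣP(Year 1)Q(Year 0) = 3.45×55 + 0.53×343 + 1.96×269 = 189.75 + 181.79 + 527.24 = 898.78
ΣP(Year 0)Q(Year 0) = 2.40×55 + 0.63×343 + 1.65×269 = 132 + 216.09 + 443.85 = 791.94
L = 898.78 / 791.94 × 100 = 113.4909
Paasche component (current-period weights):
ΣP(Year 1)Q(Year 1) = 3.45×47 + 0.53×425 + 1.96×228 = 162.15 + 225.25 + 446.88 = 834.28
ΣP(Year 0)Q(Year 1) = 2.40×47 + 0.63×425 + 1.65×228 = 112.8 + 267.75 + 376.2 = 756.75
P = 834.28 / 756.75 × 100 = 110.2451
Fisher = √(L × P) = √(113.4909 × 110.2451) = 111.8563

111.86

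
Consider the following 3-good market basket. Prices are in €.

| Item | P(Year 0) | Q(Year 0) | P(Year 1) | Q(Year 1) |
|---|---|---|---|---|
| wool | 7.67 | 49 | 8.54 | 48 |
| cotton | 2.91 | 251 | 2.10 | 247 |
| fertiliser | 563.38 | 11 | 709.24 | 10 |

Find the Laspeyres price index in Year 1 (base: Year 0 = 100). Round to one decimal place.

119.8

Laspeyres price index uses base-period quantities as weights.
ΣP(Year 1)·Q(Year 0) = 8.54×49 + 2.10×251 + 709.24×11 = 418.46 + 527.1 + 7801.64 = 8747.2
ΣP(Year 0)·Q(Year 0) = 7.67×49 + 2.91×251 + 563.38×11 = 375.83 + 730.41 + 6197.18 = 7303.42
Index = 8747.2 / 7303.42 × 100 = 119.7685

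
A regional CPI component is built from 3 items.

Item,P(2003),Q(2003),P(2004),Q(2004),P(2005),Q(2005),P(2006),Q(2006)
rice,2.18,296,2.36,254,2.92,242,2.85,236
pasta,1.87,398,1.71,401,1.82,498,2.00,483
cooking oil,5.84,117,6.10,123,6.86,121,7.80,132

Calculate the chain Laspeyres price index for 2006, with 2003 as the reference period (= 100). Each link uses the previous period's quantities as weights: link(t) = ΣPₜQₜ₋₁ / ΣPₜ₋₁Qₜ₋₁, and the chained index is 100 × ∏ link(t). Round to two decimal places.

Link 2003→2004:
ΣP(2004)Q(2003) = 2.36×296 + 1.71×398 + 6.10×117 = 698.56 + 680.58 + 713.7 = 2092.84
ΣP(2003)Q(2003) = 2.18×296 + 1.87×398 + 5.84×117 = 645.28 + 744.26 + 683.28 = 2072.82
link = 2092.84/2072.82 = 1.009658
Link 2004→2005:
ΣP(2005)Q(2004) = 2.92×254 + 1.82×401 + 6.86×123 = 741.68 + 729.82 + 843.78 = 2315.28
ΣP(2004)Q(2004) = 2.36×254 + 1.71×401 + 6.10×123 = 599.44 + 685.71 + 750.3 = 2035.45
link = 2315.28/2035.45 = 1.137478
Link 2005→2006:
ΣP(2006)Q(2005) = 2.85×242 + 2.00×498 + 7.80×121 = 689.7 + 996 + 943.8 = 2629.5
ΣP(2005)Q(2005) = 2.92×242 + 1.82×498 + 6.86×121 = 706.64 + 906.36 + 830.06 = 2443.06
link = 2629.5/2443.06 = 1.076314
Chained index = 100 × 1.009658 × 1.137478 × 1.076314 = 123.6108

123.61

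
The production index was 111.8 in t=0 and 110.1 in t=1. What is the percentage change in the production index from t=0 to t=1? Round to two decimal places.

Change = (110.1 − 111.8) / 111.8 × 100
       = -1.7 / 111.8 × 100 = -1.5206%

-1.52%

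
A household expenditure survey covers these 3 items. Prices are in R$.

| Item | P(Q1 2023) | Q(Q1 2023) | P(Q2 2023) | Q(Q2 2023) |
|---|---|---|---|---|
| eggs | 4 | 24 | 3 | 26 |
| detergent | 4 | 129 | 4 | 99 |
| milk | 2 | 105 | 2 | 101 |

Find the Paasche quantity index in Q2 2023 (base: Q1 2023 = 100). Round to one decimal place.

84.7

Paasche quantity index uses current-period prices as weights.
ΣP(Q2 2023)·Q(Q2 2023) = 3×26 + 4×99 + 2×101 = 78 + 396 + 202 = 676
ΣP(Q2 2023)·Q(Q1 2023) = 3×24 + 4×129 + 2×105 = 72 + 516 + 210 = 798
Index = 676 / 798 × 100 = 84.7118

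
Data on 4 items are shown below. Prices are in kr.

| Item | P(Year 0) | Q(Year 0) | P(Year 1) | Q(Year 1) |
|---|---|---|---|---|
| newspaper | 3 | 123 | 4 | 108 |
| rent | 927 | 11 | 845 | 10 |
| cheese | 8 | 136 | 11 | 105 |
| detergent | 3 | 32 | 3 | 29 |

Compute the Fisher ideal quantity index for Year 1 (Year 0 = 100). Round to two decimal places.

Laspeyres component (base-period weights):
ΣP(Year 0)Q(Year 1) = 3×108 + 927×10 + 8×105 + 3×29 = 324 + 9270 + 840 + 87 = 10521
ΣP(Year 0)Q(Year 0) = 3×123 + 927×11 + 8×136 + 3×32 = 369 + 10197 + 1088 + 96 = 11750
L = 10521 / 11750 × 100 = 89.5404
Paasche component (current-period weights):
ΣP(Year 1)Q(Year 1) = 4×108 + 845×10 + 11×105 + 3×29 = 432 + 8450 + 1155 + 87 = 10124
ΣP(Year 1)Q(Year 0) = 4×123 + 845×11 + 11×136 + 3×32 = 492 + 9295 + 1496 + 96 = 11379
P = 10124 / 11379 × 100 = 88.9709
Fisher = √(L × P) = √(89.5404 × 88.9709) = 89.2552

89.26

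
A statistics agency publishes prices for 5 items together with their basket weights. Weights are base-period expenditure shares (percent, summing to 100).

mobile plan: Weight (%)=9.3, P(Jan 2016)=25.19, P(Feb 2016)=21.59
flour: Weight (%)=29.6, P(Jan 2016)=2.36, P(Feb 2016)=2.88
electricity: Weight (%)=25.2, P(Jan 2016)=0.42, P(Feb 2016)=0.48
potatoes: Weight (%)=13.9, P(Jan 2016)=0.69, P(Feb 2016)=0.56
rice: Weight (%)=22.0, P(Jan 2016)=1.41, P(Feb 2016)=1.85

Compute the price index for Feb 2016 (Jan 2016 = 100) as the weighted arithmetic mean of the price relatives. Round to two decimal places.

113.04

mobile plan: 9.3 × (21.59/25.19) = 9.3 × 0.857086 = 7.9709
flour: 29.6 × (2.88/2.36) = 29.6 × 1.220339 = 36.1220
electricity: 25.2 × (0.48/0.42) = 25.2 × 1.142857 = 28.8000
potatoes: 13.9 × (0.56/0.69) = 13.9 × 0.811594 = 11.2812
rice: 22.0 × (1.85/1.41) = 22.0 × 1.312057 = 28.8652
Index = Σ wᵢ·(p₁ᵢ/p₀ᵢ) = 7.9709 + 36.1220 + 28.8000 + 11.2812 + 28.8652 = 113.0393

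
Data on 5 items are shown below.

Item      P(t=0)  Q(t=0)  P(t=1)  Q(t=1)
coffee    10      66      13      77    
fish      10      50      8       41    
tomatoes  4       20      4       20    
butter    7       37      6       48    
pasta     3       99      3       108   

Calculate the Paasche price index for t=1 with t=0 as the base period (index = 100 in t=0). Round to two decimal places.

Paasche price index uses current-period quantities as weights.
ΣP(t=1)·Q(t=1) = 13×77 + 8×41 + 4×20 + 6×48 + 3×108 = 1001 + 328 + 80 + 288 + 324 = 2021
ΣP(t=0)·Q(t=1) = 10×77 + 10×41 + 4×20 + 7×48 + 3×108 = 770 + 410 + 80 + 336 + 324 = 1920
Index = 2021 / 1920 × 100 = 105.2604

105.26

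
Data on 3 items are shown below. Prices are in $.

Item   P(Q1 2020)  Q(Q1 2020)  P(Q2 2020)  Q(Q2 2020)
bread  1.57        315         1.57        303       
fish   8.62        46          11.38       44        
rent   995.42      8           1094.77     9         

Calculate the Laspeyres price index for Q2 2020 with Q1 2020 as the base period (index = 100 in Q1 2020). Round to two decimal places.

Laspeyres price index uses base-period quantities as weights.
ΣP(Q2 2020)·Q(Q1 2020) = 1.57×315 + 11.38×46 + 1094.77×8 = 494.55 + 523.48 + 8758.16 = 9776.19
ΣP(Q1 2020)·Q(Q1 2020) = 1.57×315 + 8.62×46 + 995.42×8 = 494.55 + 396.52 + 7963.36 = 8854.43
Index = 9776.19 / 8854.43 × 100 = 110.4102

110.41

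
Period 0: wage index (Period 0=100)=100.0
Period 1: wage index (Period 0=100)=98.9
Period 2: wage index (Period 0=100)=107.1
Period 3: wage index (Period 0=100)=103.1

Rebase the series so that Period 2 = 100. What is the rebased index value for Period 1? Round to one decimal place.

92.3

Rebased(Period 1) = 98.9 / 107.1 × 100 = 92.3436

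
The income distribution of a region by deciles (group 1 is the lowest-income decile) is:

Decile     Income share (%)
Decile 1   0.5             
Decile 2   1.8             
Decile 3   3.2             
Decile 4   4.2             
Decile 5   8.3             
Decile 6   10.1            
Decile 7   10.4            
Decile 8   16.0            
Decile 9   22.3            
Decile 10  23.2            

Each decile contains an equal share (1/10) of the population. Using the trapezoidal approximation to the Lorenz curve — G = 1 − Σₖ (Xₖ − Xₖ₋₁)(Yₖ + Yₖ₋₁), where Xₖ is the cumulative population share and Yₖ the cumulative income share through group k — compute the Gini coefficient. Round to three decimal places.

Cumulative income shares Yₖ: 0.0050, 0.0230, 0.0550, 0.0970, 0.1800, 0.2810, 0.3850, 0.5450, 0.7680, 1.0000
Σ (Xₖ−Xₖ₋₁)(Yₖ+Yₖ₋₁) = (1/10)(0.0050+0.0000) + (1/10)(0.0230+0.0050) + (1/10)(0.0550+0.0230) + (1/10)(0.0970+0.0550) + (1/10)(0.1800+0.0970) + (1/10)(0.2810+0.1800) + (1/10)(0.3850+0.2810) + (1/10)(0.5450+0.3850) + (1/10)(0.7680+0.5450) + (1/10)(1.0000+0.7680)
  = 0.0005 + 0.0028 + 0.0078 + 0.0152 + 0.0277 + 0.0461 + 0.0666 + 0.0930 + 0.1313 + 0.1768 = 0.5678
G = 1 − 0.5678 = 0.4322

0.432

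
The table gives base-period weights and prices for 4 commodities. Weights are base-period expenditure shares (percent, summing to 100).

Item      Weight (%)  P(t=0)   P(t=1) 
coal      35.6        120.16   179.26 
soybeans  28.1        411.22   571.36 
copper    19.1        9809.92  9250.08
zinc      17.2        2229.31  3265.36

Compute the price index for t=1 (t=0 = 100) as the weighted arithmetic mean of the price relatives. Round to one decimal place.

135.4

coal: 35.6 × (179.26/120.16) = 35.6 × 1.491844 = 53.1097
soybeans: 28.1 × (571.36/411.22) = 28.1 × 1.389427 = 39.0429
copper: 19.1 × (9250.08/9809.92) = 19.1 × 0.942931 = 18.0100
zinc: 17.2 × (3265.36/2229.31) = 17.2 × 1.464740 = 25.1935
Index = Σ wᵢ·(p₁ᵢ/p₀ᵢ) = 53.1097 + 39.0429 + 18.0100 + 25.1935 = 135.3561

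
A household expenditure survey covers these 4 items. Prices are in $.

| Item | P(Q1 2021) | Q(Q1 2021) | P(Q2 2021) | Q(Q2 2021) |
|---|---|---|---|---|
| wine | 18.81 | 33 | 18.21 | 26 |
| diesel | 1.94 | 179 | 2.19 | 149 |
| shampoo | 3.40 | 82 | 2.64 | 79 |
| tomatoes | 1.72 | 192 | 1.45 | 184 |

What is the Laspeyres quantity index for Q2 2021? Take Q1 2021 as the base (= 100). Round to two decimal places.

Laspeyres quantity index uses base-period prices as weights.
ΣP(Q1 2021)·Q(Q2 2021) = 18.81×26 + 1.94×149 + 3.40×79 + 1.72×184 = 489.06 + 289.06 + 268.6 + 316.48 = 1363.2
ΣP(Q1 2021)·Q(Q1 2021) = 18.81×33 + 1.94×179 + 3.40×82 + 1.72×192 = 620.73 + 347.26 + 278.8 + 330.24 = 1577.03
Index = 1363.2 / 1577.03 × 100 = 86.4410

86.44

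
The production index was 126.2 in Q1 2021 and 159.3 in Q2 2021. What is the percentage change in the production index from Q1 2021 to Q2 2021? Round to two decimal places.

26.23%

Change = (159.3 − 126.2) / 126.2 × 100
       = 33.1 / 126.2 × 100 = 26.2282%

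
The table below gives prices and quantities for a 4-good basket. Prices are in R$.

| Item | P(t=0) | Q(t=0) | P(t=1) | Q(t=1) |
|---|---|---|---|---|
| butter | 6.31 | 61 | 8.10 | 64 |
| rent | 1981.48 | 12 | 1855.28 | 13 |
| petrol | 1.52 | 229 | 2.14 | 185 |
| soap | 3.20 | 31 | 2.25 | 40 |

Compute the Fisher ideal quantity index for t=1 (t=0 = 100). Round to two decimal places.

Laspeyres component (base-period weights):
ΣP(t=0)Q(t=1) = 6.31×64 + 1981.48×13 + 1.52×185 + 3.20×40 = 403.84 + 25759.24 + 281.2 + 128 = 26572.28
ΣP(t=0)Q(t=0) = 6.31×61 + 1981.48×12 + 1.52×229 + 3.20×31 = 384.91 + 23777.76 + 348.08 + 99.2 = 24609.95
L = 26572.28 / 24609.95 × 100 = 107.9737
Paasche component (current-period weights):
ΣP(t=1)Q(t=1) = 8.10×64 + 1855.28×13 + 2.14×185 + 2.25×40 = 518.4 + 24118.64 + 395.9 + 90 = 25122.94
ΣP(t=1)Q(t=0) = 8.10×61 + 1855.28×12 + 2.14×229 + 2.25×31 = 494.1 + 22263.36 + 490.06 + 69.75 = 23317.27
P = 25122.94 / 23317.27 × 100 = 107.7439
Fisher = √(L × P) = √(107.9737 × 107.7439) = 107.8588

107.86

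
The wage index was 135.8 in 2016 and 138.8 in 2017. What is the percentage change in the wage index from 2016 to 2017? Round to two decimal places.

2.21%

Change = (138.8 − 135.8) / 135.8 × 100
       = 3.0 / 135.8 × 100 = 2.2091%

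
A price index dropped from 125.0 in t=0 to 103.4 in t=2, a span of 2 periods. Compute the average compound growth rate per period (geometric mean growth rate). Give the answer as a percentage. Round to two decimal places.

-9.05%

Growth factor = (103.4/125.0)^(1/2) = (0.827200)^(1/2) = 0.909505
Growth rate = 0.909505 − 1 = -0.090495 = -9.0495%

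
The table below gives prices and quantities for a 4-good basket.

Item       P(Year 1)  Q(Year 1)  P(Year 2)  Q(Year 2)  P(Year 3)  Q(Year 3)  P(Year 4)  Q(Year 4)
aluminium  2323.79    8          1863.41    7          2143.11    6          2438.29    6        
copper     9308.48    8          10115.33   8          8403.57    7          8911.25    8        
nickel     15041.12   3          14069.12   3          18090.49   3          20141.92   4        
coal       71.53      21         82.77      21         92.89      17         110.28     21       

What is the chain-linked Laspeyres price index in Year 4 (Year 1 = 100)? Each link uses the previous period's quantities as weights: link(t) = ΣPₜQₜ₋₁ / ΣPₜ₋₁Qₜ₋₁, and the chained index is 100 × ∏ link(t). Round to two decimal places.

109.73

Link Year 1→Year 2:
ΣP(Year 2)Q(Year 1) = 1863.41×8 + 10115.33×8 + 14069.12×3 + 82.77×21 = 14907.28 + 80922.64 + 42207.36 + 1738.17 = 139775.45
ΣP(Year 1)Q(Year 1) = 2323.79×8 + 9308.48×8 + 15041.12×3 + 71.53×21 = 18590.32 + 74467.84 + 45123.36 + 1502.13 = 139683.65
link = 139775.45/139683.65 = 1.000657
Link Year 2→Year 3:
ΣP(Year 3)Q(Year 2) = 2143.11×7 + 8403.57×8 + 18090.49×3 + 92.89×21 = 15001.77 + 67228.56 + 54271.47 + 1950.69 = 138452.49
ΣP(Year 2)Q(Year 2) = 1863.41×7 + 10115.33×8 + 14069.12×3 + 82.77×21 = 13043.87 + 80922.64 + 42207.36 + 1738.17 = 137912.04
link = 138452.49/137912.04 = 1.003919
Link Year 3→Year 4:
ΣP(Year 4)Q(Year 3) = 2438.29×6 + 8911.25×7 + 20141.92×3 + 110.28×17 = 14629.74 + 62378.75 + 60425.76 + 1874.76 = 139309.01
ΣP(Year 3)Q(Year 3) = 2143.11×6 + 8403.57×7 + 18090.49×3 + 92.89×17 = 12858.66 + 58824.99 + 54271.47 + 1579.13 = 127534.25
link = 139309.01/127534.25 = 1.092326
Chained index = 100 × 1.000657 × 1.003919 × 1.092326 = 109.7328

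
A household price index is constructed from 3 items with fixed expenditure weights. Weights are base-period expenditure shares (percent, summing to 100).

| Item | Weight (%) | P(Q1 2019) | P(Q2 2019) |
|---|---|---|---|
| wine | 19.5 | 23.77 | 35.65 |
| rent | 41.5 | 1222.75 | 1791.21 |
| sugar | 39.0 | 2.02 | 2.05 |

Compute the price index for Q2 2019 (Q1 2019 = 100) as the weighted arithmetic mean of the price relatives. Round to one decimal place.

129.6

wine: 19.5 × (35.65/23.77) = 19.5 × 1.499790 = 29.2459
rent: 41.5 × (1791.21/1222.75) = 41.5 × 1.464903 = 60.7935
sugar: 39.0 × (2.05/2.02) = 39.0 × 1.014851 = 39.5792
Index = Σ wᵢ·(p₁ᵢ/p₀ᵢ) = 29.2459 + 60.7935 + 39.5792 = 129.6186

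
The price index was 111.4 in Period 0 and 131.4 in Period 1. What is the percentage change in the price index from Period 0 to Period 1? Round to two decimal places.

17.95%

Change = (131.4 − 111.4) / 111.4 × 100
       = 20.0 / 111.4 × 100 = 17.9533%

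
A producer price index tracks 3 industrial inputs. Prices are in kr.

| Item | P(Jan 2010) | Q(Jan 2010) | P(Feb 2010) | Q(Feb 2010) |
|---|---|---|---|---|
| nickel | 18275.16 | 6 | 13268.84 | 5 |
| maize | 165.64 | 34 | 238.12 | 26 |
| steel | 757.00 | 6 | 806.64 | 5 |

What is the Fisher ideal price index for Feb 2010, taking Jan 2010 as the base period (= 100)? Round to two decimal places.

Laspeyres component (base-period weights):
ΣP(Feb 2010)Q(Jan 2010) = 13268.84×6 + 238.12×34 + 806.64×6 = 79613.04 + 8096.08 + 4839.84 = 92548.96
ΣP(Jan 2010)Q(Jan 2010) = 18275.16×6 + 165.64×34 + 757.00×6 = 109650.96 + 5631.76 + 4542 = 119824.72
L = 92548.96 / 119824.72 × 100 = 77.2370
Paasche component (current-period weights):
ΣP(Feb 2010)Q(Feb 2010) = 13268.84×5 + 238.12×26 + 806.64×5 = 66344.2 + 6191.12 + 4033.2 = 76568.52
ΣP(Jan 2010)Q(Feb 2010) = 18275.16×5 + 165.64×26 + 757.00×5 = 91375.8 + 4306.64 + 3785 = 99467.44
P = 76568.52 / 99467.44 × 100 = 76.9785
Fisher = √(L × P) = √(77.2370 × 76.9785) = 77.1076

77.11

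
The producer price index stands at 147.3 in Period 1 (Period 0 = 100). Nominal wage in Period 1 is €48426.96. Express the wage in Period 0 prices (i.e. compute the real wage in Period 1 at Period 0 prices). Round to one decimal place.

Real = Nominal ÷ (Index/100) = 48426.96 ÷ (147.3/100)
     = 48426.96 ÷ 1.473 = 32876.4155

32876.4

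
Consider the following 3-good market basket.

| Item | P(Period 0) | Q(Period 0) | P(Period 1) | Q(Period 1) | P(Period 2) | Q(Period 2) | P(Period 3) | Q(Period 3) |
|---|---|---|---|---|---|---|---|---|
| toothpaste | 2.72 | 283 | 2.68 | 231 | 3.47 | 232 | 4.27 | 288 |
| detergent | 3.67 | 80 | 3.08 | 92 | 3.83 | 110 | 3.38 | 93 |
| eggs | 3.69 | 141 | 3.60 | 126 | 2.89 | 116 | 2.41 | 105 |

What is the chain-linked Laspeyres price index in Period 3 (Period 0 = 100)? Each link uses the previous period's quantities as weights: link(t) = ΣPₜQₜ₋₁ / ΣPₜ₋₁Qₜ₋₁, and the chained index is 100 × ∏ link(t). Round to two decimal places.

112.42

Link Period 0→Period 1:
ΣP(Period 1)Q(Period 0) = 2.68×283 + 3.08×80 + 3.60×141 = 758.44 + 246.4 + 507.6 = 1512.44
ΣP(Period 0)Q(Period 0) = 2.72×283 + 3.67×80 + 3.69×141 = 769.76 + 293.6 + 520.29 = 1583.65
link = 1512.44/1583.65 = 0.955034
Link Period 1→Period 2:
ΣP(Period 2)Q(Period 1) = 3.47×231 + 3.83×92 + 2.89×126 = 801.57 + 352.36 + 364.14 = 1518.07
ΣP(Period 1)Q(Period 1) = 2.68×231 + 3.08×92 + 3.60×126 = 619.08 + 283.36 + 453.6 = 1356.04
link = 1518.07/1356.04 = 1.119488
Link Period 2→Period 3:
ΣP(Period 3)Q(Period 2) = 4.27×232 + 3.38×110 + 2.41×116 = 990.64 + 371.8 + 279.56 = 1642
ΣP(Period 2)Q(Period 2) = 3.47×232 + 3.83×110 + 2.89×116 = 805.04 + 421.3 + 335.24 = 1561.58
link = 1642/1561.58 = 1.051499
Chained index = 100 × 0.955034 × 1.119488 × 1.051499 = 112.4209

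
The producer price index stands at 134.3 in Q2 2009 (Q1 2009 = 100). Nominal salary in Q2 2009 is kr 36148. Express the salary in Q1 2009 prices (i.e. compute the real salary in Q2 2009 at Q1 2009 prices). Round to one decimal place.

Real = Nominal ÷ (Index/100) = 36148 ÷ (134.3/100)
     = 36148 ÷ 1.343 = 26915.8600

26915.9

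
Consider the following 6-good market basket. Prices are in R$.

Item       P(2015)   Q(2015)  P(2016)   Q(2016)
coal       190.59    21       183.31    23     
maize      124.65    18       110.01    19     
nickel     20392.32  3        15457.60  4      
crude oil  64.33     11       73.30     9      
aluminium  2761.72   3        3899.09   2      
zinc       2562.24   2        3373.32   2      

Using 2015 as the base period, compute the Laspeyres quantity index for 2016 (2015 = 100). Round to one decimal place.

Laspeyres quantity index uses base-period prices as weights.
ΣP(2015)·Q(2016) = 190.59×23 + 124.65×19 + 20392.32×4 + 64.33×9 + 2761.72×2 + 2562.24×2 = 4383.57 + 2368.35 + 81569.28 + 578.97 + 5523.44 + 5124.48 = 99548.09
ΣP(2015)·Q(2015) = 190.59×21 + 124.65×18 + 20392.32×3 + 64.33×11 + 2761.72×3 + 2562.24×2 = 4002.39 + 2243.7 + 61176.96 + 707.63 + 8285.16 + 5124.48 = 81540.32
Index = 99548.09 / 81540.32 × 100 = 122.0845

122.1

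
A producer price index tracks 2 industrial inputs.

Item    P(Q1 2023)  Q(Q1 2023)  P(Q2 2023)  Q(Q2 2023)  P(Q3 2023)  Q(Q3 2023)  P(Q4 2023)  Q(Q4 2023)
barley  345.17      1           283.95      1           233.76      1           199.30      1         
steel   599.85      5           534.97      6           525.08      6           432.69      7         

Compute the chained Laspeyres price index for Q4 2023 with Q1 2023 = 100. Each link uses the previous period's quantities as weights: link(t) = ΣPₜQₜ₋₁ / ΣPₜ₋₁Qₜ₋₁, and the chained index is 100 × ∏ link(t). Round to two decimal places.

70.79

Link Q1 2023→Q2 2023:
ΣP(Q2 2023)Q(Q1 2023) = 283.95×1 + 534.97×5 = 283.95 + 2674.85 = 2958.8
ΣP(Q1 2023)Q(Q1 2023) = 345.17×1 + 599.85×5 = 345.17 + 2999.25 = 3344.42
link = 2958.8/3344.42 = 0.884697
Link Q2 2023→Q3 2023:
ΣP(Q3 2023)Q(Q2 2023) = 233.76×1 + 525.08×6 = 233.76 + 3150.48 = 3384.24
ΣP(Q2 2023)Q(Q2 2023) = 283.95×1 + 534.97×6 = 283.95 + 3209.82 = 3493.77
link = 3384.24/3493.77 = 0.968650
Link Q3 2023→Q4 2023:
ΣP(Q4 2023)Q(Q3 2023) = 199.30×1 + 432.69×6 = 199.3 + 2596.14 = 2795.44
ΣP(Q3 2023)Q(Q3 2023) = 233.76×1 + 525.08×6 = 233.76 + 3150.48 = 3384.24
link = 2795.44/3384.24 = 0.826017
Chained index = 100 × 0.884697 × 0.968650 × 0.826017 = 70.7865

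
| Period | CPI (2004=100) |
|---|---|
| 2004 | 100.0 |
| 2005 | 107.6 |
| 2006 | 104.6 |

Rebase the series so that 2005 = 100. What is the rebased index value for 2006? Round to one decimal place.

Rebased(2006) = 104.6 / 107.6 × 100 = 97.2119

97.2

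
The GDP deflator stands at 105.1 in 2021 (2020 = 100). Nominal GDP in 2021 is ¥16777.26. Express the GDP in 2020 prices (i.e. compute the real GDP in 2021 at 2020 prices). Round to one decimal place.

15963.1

Real = Nominal ÷ (Index/100) = 16777.26 ÷ (105.1/100)
     = 16777.26 ÷ 1.051 = 15963.1399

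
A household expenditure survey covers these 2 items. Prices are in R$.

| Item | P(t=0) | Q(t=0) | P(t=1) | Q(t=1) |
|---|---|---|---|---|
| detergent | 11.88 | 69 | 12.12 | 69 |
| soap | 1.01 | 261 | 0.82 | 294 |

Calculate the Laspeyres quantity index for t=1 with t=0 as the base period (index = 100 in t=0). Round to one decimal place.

103.1

Laspeyres quantity index uses base-period prices as weights.
ΣP(t=0)·Q(t=1) = 11.88×69 + 1.01×294 = 819.72 + 296.94 = 1116.66
ΣP(t=0)·Q(t=0) = 11.88×69 + 1.01×261 = 819.72 + 263.61 = 1083.33
Index = 1116.66 / 1083.33 × 100 = 103.0766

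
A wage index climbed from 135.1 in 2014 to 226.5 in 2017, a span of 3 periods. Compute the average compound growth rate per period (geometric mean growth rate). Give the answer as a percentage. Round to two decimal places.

18.80%

Growth factor = (226.5/135.1)^(1/3) = (1.676536)^(1/3) = 1.187967
Growth rate = 1.187967 − 1 = 0.187967 = 18.7967%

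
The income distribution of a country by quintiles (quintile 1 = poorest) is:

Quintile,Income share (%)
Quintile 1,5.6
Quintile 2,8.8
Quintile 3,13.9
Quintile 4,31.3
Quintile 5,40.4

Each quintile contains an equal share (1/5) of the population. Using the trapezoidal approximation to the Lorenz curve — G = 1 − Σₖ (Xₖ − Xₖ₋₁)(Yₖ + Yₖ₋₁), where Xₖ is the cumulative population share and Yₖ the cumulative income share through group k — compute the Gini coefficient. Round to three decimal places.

Cumulative income shares Yₖ: 0.0560, 0.1440, 0.2830, 0.5960, 1.0000
Σ (Xₖ−Xₖ₋₁)(Yₖ+Yₖ₋₁) = (1/5)(0.0560+0.0000) + (1/5)(0.1440+0.0560) + (1/5)(0.2830+0.1440) + (1/5)(0.5960+0.2830) + (1/5)(1.0000+0.5960)
  = 0.0112 + 0.0400 + 0.0854 + 0.1758 + 0.3192 = 0.6316
G = 1 − 0.6316 = 0.3684

0.368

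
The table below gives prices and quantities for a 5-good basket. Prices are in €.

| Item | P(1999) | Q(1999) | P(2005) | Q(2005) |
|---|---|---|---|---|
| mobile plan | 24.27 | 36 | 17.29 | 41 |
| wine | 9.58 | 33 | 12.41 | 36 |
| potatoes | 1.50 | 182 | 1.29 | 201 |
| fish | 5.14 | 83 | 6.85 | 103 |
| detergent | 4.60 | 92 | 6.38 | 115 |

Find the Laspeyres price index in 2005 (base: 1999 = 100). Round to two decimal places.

Laspeyres price index uses base-period quantities as weights.
ΣP(2005)·Q(1999) = 17.29×36 + 12.41×33 + 1.29×182 + 6.85×83 + 6.38×92 = 622.44 + 409.53 + 234.78 + 568.55 + 586.96 = 2422.26
ΣP(1999)·Q(1999) = 24.27×36 + 9.58×33 + 1.50×182 + 5.14×83 + 4.60×92 = 873.72 + 316.14 + 273 + 426.62 + 423.2 = 2312.68
Index = 2422.26 / 2312.68 × 100 = 104.7382

104.74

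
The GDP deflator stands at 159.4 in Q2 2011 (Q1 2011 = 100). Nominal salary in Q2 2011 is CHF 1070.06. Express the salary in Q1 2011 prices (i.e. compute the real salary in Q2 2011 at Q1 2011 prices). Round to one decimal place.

671.3

Real = Nominal ÷ (Index/100) = 1070.06 ÷ (159.4/100)
     = 1070.06 ÷ 1.594 = 671.3049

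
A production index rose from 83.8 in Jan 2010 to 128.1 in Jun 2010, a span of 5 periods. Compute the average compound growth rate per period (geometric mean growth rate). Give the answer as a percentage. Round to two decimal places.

Growth factor = (128.1/83.8)^(1/5) = (1.528640)^(1/5) = 1.088582
Growth rate = 1.088582 − 1 = 0.088582 = 8.8582%

8.86%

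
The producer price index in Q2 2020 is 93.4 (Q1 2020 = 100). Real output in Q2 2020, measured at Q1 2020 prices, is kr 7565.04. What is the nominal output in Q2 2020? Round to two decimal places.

Nominal = Real × (Index/100) = 7565.04 × (93.4/100)
        = 7565.04 × 0.934 = 7065.7474

7065.75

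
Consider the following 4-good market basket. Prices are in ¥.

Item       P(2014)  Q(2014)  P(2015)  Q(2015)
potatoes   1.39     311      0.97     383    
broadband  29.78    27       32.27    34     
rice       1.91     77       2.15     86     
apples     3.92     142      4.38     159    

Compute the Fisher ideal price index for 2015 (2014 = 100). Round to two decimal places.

Laspeyres component (base-period weights):
ΣP(2015)Q(2014) = 0.97×311 + 32.27×27 + 2.15×77 + 4.38×142 = 301.67 + 871.29 + 165.55 + 621.96 = 1960.47
ΣP(2014)Q(2014) = 1.39×311 + 29.78×27 + 1.91×77 + 3.92×142 = 432.29 + 804.06 + 147.07 + 556.64 = 1940.06
L = 1960.47 / 1940.06 × 100 = 101.0520
Paasche component (current-period weights):
ΣP(2015)Q(2015) = 0.97×383 + 32.27×34 + 2.15×86 + 4.38×159 = 371.51 + 1097.18 + 184.9 + 696.42 = 2350.01
ΣP(2014)Q(2015) = 1.39×383 + 29.78×34 + 1.91×86 + 3.92×159 = 532.37 + 1012.52 + 164.26 + 623.28 = 2332.43
P = 2350.01 / 2332.43 × 100 = 100.7537
Fisher = √(L × P) = √(101.0520 × 100.7537) = 100.9028

100.90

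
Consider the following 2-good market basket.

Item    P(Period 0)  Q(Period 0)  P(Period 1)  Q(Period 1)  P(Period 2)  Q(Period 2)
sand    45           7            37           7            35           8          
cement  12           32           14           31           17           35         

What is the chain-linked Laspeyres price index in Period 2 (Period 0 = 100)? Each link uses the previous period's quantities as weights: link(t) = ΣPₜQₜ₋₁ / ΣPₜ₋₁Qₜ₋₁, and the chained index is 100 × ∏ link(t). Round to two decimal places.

112.67

Link Period 0→Period 1:
ΣP(Period 1)Q(Period 0) = 37×7 + 14×32 = 259 + 448 = 707
ΣP(Period 0)Q(Period 0) = 45×7 + 12×32 = 315 + 384 = 699
link = 707/699 = 1.011445
Link Period 1→Period 2:
ΣP(Period 2)Q(Period 1) = 35×7 + 17×31 = 245 + 527 = 772
ΣP(Period 1)Q(Period 1) = 37×7 + 14×31 = 259 + 434 = 693
link = 772/693 = 1.113997
Chained index = 100 × 1.011445 × 1.113997 = 112.6747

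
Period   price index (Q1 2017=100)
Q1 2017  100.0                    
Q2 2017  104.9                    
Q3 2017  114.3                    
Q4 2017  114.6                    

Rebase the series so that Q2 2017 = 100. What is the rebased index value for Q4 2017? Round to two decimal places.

109.25

Rebased(Q4 2017) = 114.6 / 104.9 × 100 = 109.2469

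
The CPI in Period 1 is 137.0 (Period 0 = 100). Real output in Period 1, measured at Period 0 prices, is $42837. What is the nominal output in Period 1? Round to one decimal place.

Nominal = Real × (Index/100) = 42837 × (137.0/100)
        = 42837 × 1.370 = 58686.6900

58686.7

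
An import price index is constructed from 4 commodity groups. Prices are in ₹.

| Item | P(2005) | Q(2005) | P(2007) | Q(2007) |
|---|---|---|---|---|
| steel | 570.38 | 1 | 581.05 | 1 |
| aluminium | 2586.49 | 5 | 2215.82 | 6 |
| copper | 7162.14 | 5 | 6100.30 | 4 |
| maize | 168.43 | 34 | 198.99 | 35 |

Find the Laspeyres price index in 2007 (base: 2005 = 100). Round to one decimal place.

88.9

Laspeyres price index uses base-period quantities as weights.
ΣP(2007)·Q(2005) = 581.05×1 + 2215.82×5 + 6100.30×5 + 198.99×34 = 581.05 + 11079.1 + 30501.5 + 6765.66 = 48927.31
ΣP(2005)·Q(2005) = 570.38×1 + 2586.49×5 + 7162.14×5 + 168.43×34 = 570.38 + 12932.45 + 35810.7 + 5726.62 = 55040.15
Index = 48927.31 / 55040.15 × 100 = 88.8939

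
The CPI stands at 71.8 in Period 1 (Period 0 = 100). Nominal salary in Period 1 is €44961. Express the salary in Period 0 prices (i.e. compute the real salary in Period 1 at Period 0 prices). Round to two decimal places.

62619.78

Real = Nominal ÷ (Index/100) = 44961 ÷ (71.8/100)
     = 44961 ÷ 0.718 = 62619.7772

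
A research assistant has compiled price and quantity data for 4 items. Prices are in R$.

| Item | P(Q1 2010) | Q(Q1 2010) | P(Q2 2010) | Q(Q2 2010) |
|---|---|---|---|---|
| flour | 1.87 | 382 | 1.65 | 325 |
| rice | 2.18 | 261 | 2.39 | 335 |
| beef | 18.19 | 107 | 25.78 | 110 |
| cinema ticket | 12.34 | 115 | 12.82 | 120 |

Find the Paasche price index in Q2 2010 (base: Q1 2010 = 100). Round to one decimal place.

118.5

Paasche price index uses current-period quantities as weights.
ΣP(Q2 2010)·Q(Q2 2010) = 1.65×325 + 2.39×335 + 25.78×110 + 12.82×120 = 536.25 + 800.65 + 2835.8 + 1538.4 = 5711.1
ΣP(Q1 2010)·Q(Q2 2010) = 1.87×325 + 2.18×335 + 18.19×110 + 12.34×120 = 607.75 + 730.3 + 2000.9 + 1480.8 = 4819.75
Index = 5711.1 / 4819.75 × 100 = 118.4937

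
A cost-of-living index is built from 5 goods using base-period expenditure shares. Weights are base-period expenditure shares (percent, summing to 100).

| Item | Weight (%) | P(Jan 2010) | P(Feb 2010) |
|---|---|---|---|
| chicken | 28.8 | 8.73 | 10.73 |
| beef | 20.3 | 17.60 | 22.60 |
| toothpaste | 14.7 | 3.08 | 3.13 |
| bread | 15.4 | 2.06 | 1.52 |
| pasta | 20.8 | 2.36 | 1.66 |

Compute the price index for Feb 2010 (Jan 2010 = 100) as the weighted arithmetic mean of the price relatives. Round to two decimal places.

chicken: 28.8 × (10.73/8.73) = 28.8 × 1.229095 = 35.3979
beef: 20.3 × (22.60/17.60) = 20.3 × 1.284091 = 26.0670
toothpaste: 14.7 × (3.13/3.08) = 14.7 × 1.016234 = 14.9386
bread: 15.4 × (1.52/2.06) = 15.4 × 0.737864 = 11.3631
pasta: 20.8 × (1.66/2.36) = 20.8 × 0.703390 = 14.6305
Index = Σ wᵢ·(p₁ᵢ/p₀ᵢ) = 35.3979 + 26.0670 + 14.9386 + 11.3631 + 14.6305 = 102.3972

102.40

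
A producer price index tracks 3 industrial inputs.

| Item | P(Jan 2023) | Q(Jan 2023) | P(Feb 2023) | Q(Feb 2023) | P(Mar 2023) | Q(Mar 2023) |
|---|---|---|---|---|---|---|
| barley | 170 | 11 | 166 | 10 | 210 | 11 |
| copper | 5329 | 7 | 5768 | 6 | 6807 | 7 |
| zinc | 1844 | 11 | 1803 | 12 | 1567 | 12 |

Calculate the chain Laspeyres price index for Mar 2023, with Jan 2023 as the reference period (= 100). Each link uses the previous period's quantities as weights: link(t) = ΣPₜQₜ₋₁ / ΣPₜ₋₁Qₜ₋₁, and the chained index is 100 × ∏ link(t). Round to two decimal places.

Link Jan 2023→Feb 2023:
ΣP(Feb 2023)Q(Jan 2023) = 166×11 + 5768×7 + 1803×11 = 1826 + 40376 + 19833 = 62035
ΣP(Jan 2023)Q(Jan 2023) = 170×11 + 5329×7 + 1844×11 = 1870 + 37303 + 20284 = 59457
link = 62035/59457 = 1.043359
Link Feb 2023→Mar 2023:
ΣP(Mar 2023)Q(Feb 2023) = 210×10 + 6807×6 + 1567×12 = 2100 + 40842 + 18804 = 61746
ΣP(Feb 2023)Q(Feb 2023) = 166×10 + 5768×6 + 1803×12 = 1660 + 34608 + 21636 = 57904
link = 61746/57904 = 1.066351
Chained index = 100 × 1.043359 × 1.066351 = 111.2587

111.26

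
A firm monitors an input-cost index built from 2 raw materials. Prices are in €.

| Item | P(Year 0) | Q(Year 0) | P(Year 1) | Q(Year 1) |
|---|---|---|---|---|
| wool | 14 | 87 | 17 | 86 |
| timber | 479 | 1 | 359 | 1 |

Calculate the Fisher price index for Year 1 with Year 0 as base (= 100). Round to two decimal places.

108.25

Laspeyres component (base-period weights):
ΣP(Year 1)Q(Year 0) = 17×87 + 359×1 = 1479 + 359 = 1838
ΣP(Year 0)Q(Year 0) = 14×87 + 479×1 = 1218 + 479 = 1697
L = 1838 / 1697 × 100 = 108.3088
Paasche component (current-period weights):
ΣP(Year 1)Q(Year 1) = 17×86 + 359×1 = 1462 + 359 = 1821
ΣP(Year 0)Q(Year 1) = 14×86 + 479×1 = 1204 + 479 = 1683
P = 1821 / 1683 × 100 = 108.1996
Fisher = √(L × P) = √(108.3088 × 108.1996) = 108.2542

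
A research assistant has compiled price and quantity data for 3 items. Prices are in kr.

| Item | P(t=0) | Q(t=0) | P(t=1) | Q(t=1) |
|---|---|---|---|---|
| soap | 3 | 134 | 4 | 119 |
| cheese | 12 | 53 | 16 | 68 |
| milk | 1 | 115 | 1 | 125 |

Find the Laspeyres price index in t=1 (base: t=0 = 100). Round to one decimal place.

Laspeyres price index uses base-period quantities as weights.
ΣP(t=1)·Q(t=0) = 4×134 + 16×53 + 1×115 = 536 + 848 + 115 = 1499
ΣP(t=0)·Q(t=0) = 3×134 + 12×53 + 1×115 = 402 + 636 + 115 = 1153
Index = 1499 / 1153 × 100 = 130.0087

130.0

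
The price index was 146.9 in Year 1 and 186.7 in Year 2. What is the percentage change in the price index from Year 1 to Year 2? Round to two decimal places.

Change = (186.7 − 146.9) / 146.9 × 100
       = 39.8 / 146.9 × 100 = 27.0933%

27.09%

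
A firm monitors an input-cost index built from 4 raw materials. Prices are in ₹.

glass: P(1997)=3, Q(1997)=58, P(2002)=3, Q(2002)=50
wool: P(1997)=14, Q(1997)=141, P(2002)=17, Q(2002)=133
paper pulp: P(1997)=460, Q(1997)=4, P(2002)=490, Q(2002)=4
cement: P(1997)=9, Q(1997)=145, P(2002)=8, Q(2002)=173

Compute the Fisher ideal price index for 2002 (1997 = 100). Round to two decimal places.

Laspeyres component (base-period weights):
ΣP(2002)Q(1997) = 3×58 + 17×141 + 490×4 + 8×145 = 174 + 2397 + 1960 + 1160 = 5691
ΣP(1997)Q(1997) = 3×58 + 14×141 + 460×4 + 9×145 = 174 + 1974 + 1840 + 1305 = 5293
L = 5691 / 5293 × 100 = 107.5194
Paasche component (current-period weights):
ΣP(2002)Q(2002) = 3×50 + 17×133 + 490×4 + 8×173 = 150 + 2261 + 1960 + 1384 = 5755
ΣP(1997)Q(2002) = 3×50 + 14×133 + 460×4 + 9×173 = 150 + 1862 + 1840 + 1557 = 5409
P = 5755 / 5409 × 100 = 106.3967
Fisher = √(L × P) = √(107.5194 × 106.3967) = 106.9566

106.96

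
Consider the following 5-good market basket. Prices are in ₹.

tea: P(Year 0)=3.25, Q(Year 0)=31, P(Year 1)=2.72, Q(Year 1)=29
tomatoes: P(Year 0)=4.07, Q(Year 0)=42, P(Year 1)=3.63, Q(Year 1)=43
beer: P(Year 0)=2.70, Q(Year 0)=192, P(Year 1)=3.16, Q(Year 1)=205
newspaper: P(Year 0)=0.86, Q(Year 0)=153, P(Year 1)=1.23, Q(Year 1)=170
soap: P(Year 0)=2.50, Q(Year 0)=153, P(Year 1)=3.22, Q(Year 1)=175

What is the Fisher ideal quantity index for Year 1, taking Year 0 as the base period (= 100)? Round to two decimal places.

108.22

Laspeyres component (base-period weights):
ΣP(Year 0)Q(Year 1) = 3.25×29 + 4.07×43 + 2.70×205 + 0.86×170 + 2.50×175 = 94.25 + 175.01 + 553.5 + 146.2 + 437.5 = 1406.46
ΣP(Year 0)Q(Year 0) = 3.25×31 + 4.07×42 + 2.70×192 + 0.86×153 + 2.50×153 = 100.75 + 170.94 + 518.4 + 131.58 + 382.5 = 1304.17
L = 1406.46 / 1304.17 × 100 = 107.8433
Paasche component (current-period weights):
ΣP(Year 1)Q(Year 1) = 2.72×29 + 3.63×43 + 3.16×205 + 1.23×170 + 3.22×175 = 78.88 + 156.09 + 647.8 + 209.1 + 563.5 = 1655.37
ΣP(Year 1)Q(Year 0) = 2.72×31 + 3.63×42 + 3.16×192 + 1.23×153 + 3.22×153 = 84.32 + 152.46 + 606.72 + 188.19 + 492.66 = 1524.35
P = 1655.37 / 1524.35 × 100 = 108.5951
Fisher = √(L × P) = √(107.8433 × 108.5951) = 108.2186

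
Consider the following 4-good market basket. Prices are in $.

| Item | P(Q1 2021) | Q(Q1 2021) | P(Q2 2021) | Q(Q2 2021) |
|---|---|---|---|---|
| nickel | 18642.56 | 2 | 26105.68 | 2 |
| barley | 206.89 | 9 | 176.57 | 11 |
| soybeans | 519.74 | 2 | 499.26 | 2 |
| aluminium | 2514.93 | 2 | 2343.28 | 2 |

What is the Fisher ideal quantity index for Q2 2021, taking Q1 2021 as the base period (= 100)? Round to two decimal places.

Laspeyres component (base-period weights):
ΣP(Q1 2021)Q(Q2 2021) = 18642.56×2 + 206.89×11 + 519.74×2 + 2514.93×2 = 37285.12 + 2275.79 + 1039.48 + 5029.86 = 45630.25
ΣP(Q1 2021)Q(Q1 2021) = 18642.56×2 + 206.89×9 + 519.74×2 + 2514.93×2 = 37285.12 + 1862.01 + 1039.48 + 5029.86 = 45216.47
L = 45630.25 / 45216.47 × 100 = 100.9151
Paasche component (current-period weights):
ΣP(Q2 2021)Q(Q2 2021) = 26105.68×2 + 176.57×11 + 499.26×2 + 2343.28×2 = 52211.36 + 1942.27 + 998.52 + 4686.56 = 59838.71
ΣP(Q2 2021)Q(Q1 2021) = 26105.68×2 + 176.57×9 + 499.26×2 + 2343.28×2 = 52211.36 + 1589.13 + 998.52 + 4686.56 = 59485.57
P = 59838.71 / 59485.57 × 100 = 100.5937
Fisher = √(L × P) = √(100.9151 × 100.5937) = 100.7543

100.75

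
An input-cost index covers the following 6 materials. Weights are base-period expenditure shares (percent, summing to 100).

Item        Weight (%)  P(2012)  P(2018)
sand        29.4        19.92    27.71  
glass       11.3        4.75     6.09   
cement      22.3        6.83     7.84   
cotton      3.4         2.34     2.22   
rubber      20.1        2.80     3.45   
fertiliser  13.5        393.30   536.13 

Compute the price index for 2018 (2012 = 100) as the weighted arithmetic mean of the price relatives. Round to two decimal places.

sand: 29.4 × (27.71/19.92) = 29.4 × 1.391064 = 40.8973
glass: 11.3 × (6.09/4.75) = 11.3 × 1.282105 = 14.4878
cement: 22.3 × (7.84/6.83) = 22.3 × 1.147877 = 25.5977
cotton: 3.4 × (2.22/2.34) = 3.4 × 0.948718 = 3.2256
rubber: 20.1 × (3.45/2.80) = 20.1 × 1.232143 = 24.7661
fertiliser: 13.5 × (536.13/393.30) = 13.5 × 1.363158 = 18.4026
Index = Σ wᵢ·(p₁ᵢ/p₀ᵢ) = 40.8973 + 14.4878 + 25.5977 + 3.2256 + 24.7661 + 18.4026 = 127.3771

127.38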